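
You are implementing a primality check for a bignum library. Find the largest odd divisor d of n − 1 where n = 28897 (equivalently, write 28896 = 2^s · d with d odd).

Halving: 28896 → 14448 → 7224 → 3612 → 1806 → 903; 903 is odd.
So 28896 = 2^5 · 903.

903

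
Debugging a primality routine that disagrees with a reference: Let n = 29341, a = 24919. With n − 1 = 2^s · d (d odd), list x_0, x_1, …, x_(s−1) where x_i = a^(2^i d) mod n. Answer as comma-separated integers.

10847, 29340

n − 1 = 29340 = 2^2 · 7335, so s = 2 and d = 7335.
x_0 = 24919^7335 mod 29341 = 10847.
x_1 = 10847^2 mod 29341 = 29340.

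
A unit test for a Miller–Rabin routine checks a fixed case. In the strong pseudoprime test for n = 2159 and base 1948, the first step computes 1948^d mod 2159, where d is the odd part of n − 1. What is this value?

n − 1 = 2158 = 2^1 · 1079, so s = 1 and d = 1079.
1948^1079 mod 2159 = 1654.

1654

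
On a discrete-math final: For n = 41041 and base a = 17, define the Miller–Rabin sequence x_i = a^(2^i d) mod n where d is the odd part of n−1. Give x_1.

38039

n − 1 = 41040 = 2^4 · 2565, so s = 4 and d = 2565.
x_0 = 17^2565 mod 41041 = 33032.
x_1 = 33032^2 mod 41041 = 38039.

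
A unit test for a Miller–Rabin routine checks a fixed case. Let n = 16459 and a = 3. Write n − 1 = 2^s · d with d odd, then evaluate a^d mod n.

9281

n − 1 = 16458 = 2^1 · 8229, so s = 1 and d = 8229.
By repeated squaring, 3^8229 ≡ 9281 (mod 16459).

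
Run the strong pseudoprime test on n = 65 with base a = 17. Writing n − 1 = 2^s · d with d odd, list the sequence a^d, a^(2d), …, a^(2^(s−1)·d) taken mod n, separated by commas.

17, 29, 61, 16, 61, 16

n − 1 = 64 = 2^6 · 1, so s = 6 and d = 1.
x_0 = 17^1 mod 65 = 17.
x_1 = 17^2 mod 65 = 29.
x_2 = 29^2 mod 65 = 61.
x_3 = 61^2 mod 65 = 16.
x_4 = 16^2 mod 65 = 61.
x_5 = 61^2 mod 65 = 16.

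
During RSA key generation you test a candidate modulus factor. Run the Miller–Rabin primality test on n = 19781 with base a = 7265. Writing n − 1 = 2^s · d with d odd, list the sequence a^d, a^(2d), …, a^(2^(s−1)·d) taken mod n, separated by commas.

15440, 12769

n − 1 = 19780 = 2^2 · 4945, so s = 2 and d = 4945.
x_0 = 7265^4945 mod 19781 = 15440.
x_1 = 15440^2 mod 19781 = 12769.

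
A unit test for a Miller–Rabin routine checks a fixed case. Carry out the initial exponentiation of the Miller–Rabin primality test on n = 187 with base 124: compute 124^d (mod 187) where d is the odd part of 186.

71

n − 1 = 186 = 2^1 · 93, so s = 1 and d = 93.
Repeated squaring mod 187: 124^1 ≡ 124, 124^2 ≡ 42, 124^4 ≡ 81, 124^8 ≡ 16, 124^16 ≡ 69, 124^32 ≡ 86, 124^64 ≡ 103.
93 = 64 + 16 + 8 + 4 + 1, so 124^93 ≡ 103·69·16·81·124 ≡ 71 (mod 187).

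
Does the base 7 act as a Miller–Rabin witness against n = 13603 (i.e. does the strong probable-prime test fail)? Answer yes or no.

yes

n − 1 = 13602 = 2^1 · 6801, so s = 1 and d = 6801.
x_0 = 7^6801 mod 13603 = 10760.
x_0 ∉ {1, 13602} and s = 1, so 7 is a Miller–Rabin witness and 13603 is composite.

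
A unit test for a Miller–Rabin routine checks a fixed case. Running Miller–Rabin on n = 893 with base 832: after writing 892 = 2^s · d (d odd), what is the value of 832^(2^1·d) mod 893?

568

n − 1 = 892 = 2^2 · 223, so s = 2 and d = 223.
By repeated squaring, 832^223 ≡ 374 (mod 893).
x_0 = 374.
x_1 = 374^2 mod 893 = 568.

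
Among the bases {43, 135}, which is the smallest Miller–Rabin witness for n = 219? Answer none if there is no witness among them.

43

n − 1 = 218 = 2^1 · 109, so s = 1 and d = 109.
Base 43: x_0 = 43^109 mod 219 = 103. x_0 ∉ {1, 218} and s = 1, so 43 is a Miller–Rabin witness and 219 is composite.
Base 135: x_0 = 135^109 mod 219 = 84. x_0 ∉ {1, 218} and s = 1, so 135 is a Miller–Rabin witness and 219 is composite.
The smallest witness among the given bases is 43.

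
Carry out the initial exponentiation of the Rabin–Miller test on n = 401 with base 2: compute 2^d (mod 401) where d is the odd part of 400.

356

n − 1 = 400 = 2^4 · 25, so s = 4 and d = 25.
2^25 mod 401 = 356.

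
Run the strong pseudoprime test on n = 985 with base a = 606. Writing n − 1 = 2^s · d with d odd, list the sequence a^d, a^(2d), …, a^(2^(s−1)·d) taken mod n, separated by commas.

n − 1 = 984 = 2^3 · 123, so s = 3 and d = 123.
x_0 = 606^123 mod 985 = 961.
x_1 = 961^2 mod 985 = 576.
x_2 = 576^2 mod 985 = 816.

961, 576, 816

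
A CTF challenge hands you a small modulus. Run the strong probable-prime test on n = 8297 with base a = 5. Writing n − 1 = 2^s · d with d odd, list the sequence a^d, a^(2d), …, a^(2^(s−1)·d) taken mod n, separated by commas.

3899, 2097, 8296

n − 1 = 8296 = 2^3 · 1037, so s = 3 and d = 1037.
x_0 = 5^1037 mod 8297 = 3899.
x_1 = 3899^2 mod 8297 = 2097.
x_2 = 2097^2 mod 8297 = 8296.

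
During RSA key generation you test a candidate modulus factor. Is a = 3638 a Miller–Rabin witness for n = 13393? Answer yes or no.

n − 1 = 13392 = 2^4 · 837, so s = 4 and d = 837.
x_0 = 3638^837 mod 13393 = 7117.
x_0 is neither 1 nor 13392, so continue squaring.
x_1 = 7117^2 mod 13393 = 12756.
x_2 = 12756^2 mod 13393 = 3979.
x_3 = 3979^2 mod 13393 = 1915.
Reached i = s−1 = 3 without hitting −1: 3638 is a Miller–Rabin witness and 13393 is composite.

yes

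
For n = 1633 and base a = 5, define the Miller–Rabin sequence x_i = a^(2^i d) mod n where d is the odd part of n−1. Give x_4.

n − 1 = 1632 = 2^5 · 51, so s = 5 and d = 51.
Repeated squaring mod 1633: 5^1 ≡ 5, 5^2 ≡ 25, 5^4 ≡ 625, 5^8 ≡ 338, 5^16 ≡ 1567, 5^32 ≡ 1090.
51 = 32 + 16 + 2 + 1, so 5^51 ≡ 1090·1567·25·5 ≡ 431 (mod 1633).
x_0 = 431.
x_1 = 431^2 mod 1633 = 1232.
x_2 = 1232^2 mod 1633 = 767.
x_3 = 767^2 mod 1633 = 409.
x_4 = 409^2 mod 1633 = 715.

715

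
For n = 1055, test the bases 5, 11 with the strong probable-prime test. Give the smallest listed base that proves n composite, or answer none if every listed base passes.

n − 1 = 1054 = 2^1 · 527, so s = 1 and d = 527.
Base 5: x_0 = 5^527 mod 1055 = 25. x_0 ∉ {1, 1054} and s = 1, so 5 is a Miller–Rabin witness and 1055 is composite.
Base 11: x_0 = 11^527 mod 1055 = 121. x_0 ∉ {1, 1054} and s = 1, so 11 is a Miller–Rabin witness and 1055 is composite.
The smallest witness among the given bases is 5.

5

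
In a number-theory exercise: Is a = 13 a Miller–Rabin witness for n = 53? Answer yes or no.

no

n − 1 = 52 = 2^2 · 13, so s = 2 and d = 13.
Repeated squaring mod 53: 13^1 ≡ 13, 13^2 ≡ 10, 13^4 ≡ 47, 13^8 ≡ 36.
13 = 8 + 4 + 1, so 13^13 ≡ 36·47·13 ≡ 1 (mod 53).
x_0 = 13^13 mod 53 = 1.
x_0 = 1, so 13 is not a witness.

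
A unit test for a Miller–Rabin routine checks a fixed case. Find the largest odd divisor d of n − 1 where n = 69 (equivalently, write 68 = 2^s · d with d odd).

17

Halving: 68 → 34 → 17; 17 is odd.
So 68 = 2^2 · 17.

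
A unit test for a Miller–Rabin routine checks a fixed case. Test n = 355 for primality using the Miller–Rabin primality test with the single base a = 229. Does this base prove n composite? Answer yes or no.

yes

n − 1 = 354 = 2^1 · 177, so s = 1 and d = 177.
x_0 = 229^177 mod 355 = 114.
x_0 ∉ {1, 354} and s = 1, so 229 is a Miller–Rabin witness and 355 is composite.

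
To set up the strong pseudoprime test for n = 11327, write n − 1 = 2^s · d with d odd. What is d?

5663

Halving: 11326 → 5663; 5663 is odd.
So 11326 = 2^1 · 5663.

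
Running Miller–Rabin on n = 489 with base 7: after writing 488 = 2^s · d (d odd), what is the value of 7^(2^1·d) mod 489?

n − 1 = 488 = 2^3 · 61, so s = 3 and d = 61.
x_0 = 7^61 mod 489 = 448.
x_1 = 448^2 mod 489 = 214.

214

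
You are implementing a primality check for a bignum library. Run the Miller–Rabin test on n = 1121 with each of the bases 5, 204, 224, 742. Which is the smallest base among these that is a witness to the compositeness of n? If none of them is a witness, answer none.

5

n − 1 = 1120 = 2^5 · 35, so s = 5 and d = 35.
Base 5: x_0 = 5^35 mod 1121 = 403. x_0 is neither 1 nor 1120, so continue squaring. x_1 = 403^2 mod 1121 = 985. x_2 = 985^2 mod 1121 = 560. x_3 = 560^2 mod 1121 = 841. x_4 = 841^2 mod 1121 = 1051. Reached i = s−1 = 4 without hitting −1: 5 is a Miller–Rabin witness and 1121 is composite.
Base 204: x_0 = 204^35 mod 1121 = 1060. x_0 is neither 1 nor 1120, so continue squaring. x_1 = 1060^2 mod 1121 = 358. x_2 = 358^2 mod 1121 = 370. x_3 = 370^2 mod 1121 = 138. x_4 = 138^2 mod 1121 = 1108. Reached i = s−1 = 4 without hitting −1: 204 is a Miller–Rabin witness and 1121 is composite.
Base 224: x_0 = 224^35 mod 1121 = 242. x_0 is neither 1 nor 1120, so continue squaring. x_1 = 242^2 mod 1121 = 272. x_2 = 272^2 mod 1121 = 1119. x_3 = 1119^2 mod 1121 = 4. x_4 = 4^2 mod 1121 = 16. Reached i = s−1 = 4 without hitting −1: 224 is a Miller–Rabin witness and 1121 is composite.
Base 742: x_0 = 742^35 mod 1121 = 77. x_0 is neither 1 nor 1120, so continue squaring. x_1 = 77^2 mod 1121 = 324. x_2 = 324^2 mod 1121 = 723. x_3 = 723^2 mod 1121 = 343. x_4 = 343^2 mod 1121 = 1065. Reached i = s−1 = 4 without hitting −1: 742 is a Miller–Rabin witness and 1121 is composite.
The smallest witness among the given bases is 5.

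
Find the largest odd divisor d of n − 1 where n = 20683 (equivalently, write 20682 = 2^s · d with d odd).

Halving: 20682 → 10341; 10341 is odd.
So 20682 = 2^1 · 10341.

10341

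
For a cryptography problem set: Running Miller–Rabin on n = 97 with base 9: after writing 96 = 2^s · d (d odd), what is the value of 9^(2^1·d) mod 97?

n − 1 = 96 = 2^5 · 3, so s = 5 and d = 3.
x_0 = 9^3 mod 97 = 50.
x_1 = 50^2 mod 97 = 75.

75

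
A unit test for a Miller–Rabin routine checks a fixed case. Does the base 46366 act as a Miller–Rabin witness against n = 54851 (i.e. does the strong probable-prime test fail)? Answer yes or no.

n − 1 = 54850 = 2^1 · 27425, so s = 1 and d = 27425.
x_0 = 46366^27425 mod 54851 = 54850.
x_0 = 54850 ≡ −1, so 46366 is not a witness.

no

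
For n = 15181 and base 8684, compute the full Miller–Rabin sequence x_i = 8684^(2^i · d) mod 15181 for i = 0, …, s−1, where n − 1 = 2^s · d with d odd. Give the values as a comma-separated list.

10717, 9824

n − 1 = 15180 = 2^2 · 3795, so s = 2 and d = 3795.
x_0 = 8684^3795 mod 15181 = 10717.
x_1 = 10717^2 mod 15181 = 9824.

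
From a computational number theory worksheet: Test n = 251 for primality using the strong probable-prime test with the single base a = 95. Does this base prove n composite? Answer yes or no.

no

n − 1 = 250 = 2^1 · 125, so s = 1 and d = 125.
x_0 = 95^125 mod 251 = 250.
x_0 = 250 ≡ −1, so 95 is not a witness.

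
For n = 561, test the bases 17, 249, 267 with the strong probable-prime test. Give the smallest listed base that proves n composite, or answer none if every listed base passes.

n − 1 = 560 = 2^4 · 35, so s = 4 and d = 35.
Base 17: x_0 = 17^35 mod 561 = 527. x_0 is neither 1 nor 560, so continue squaring. x_1 = 527^2 mod 561 = 34. x_2 = 34^2 mod 561 = 34. x_3 = 34^2 mod 561 = 34. Reached i = s−1 = 3 without hitting −1: 17 is a Miller–Rabin witness and 561 is composite.
Base 249: x_0 = 249^35 mod 561 = 549. x_0 is neither 1 nor 560, so continue squaring. x_1 = 549^2 mod 561 = 144. x_2 = 144^2 mod 561 = 540. x_3 = 540^2 mod 561 = 441. Reached i = s−1 = 3 without hitting −1: 249 is a Miller–Rabin witness and 561 is composite.
Base 267: x_0 = 267^35 mod 561 = 45. x_0 is neither 1 nor 560, so continue squaring. x_1 = 45^2 mod 561 = 342. x_2 = 342^2 mod 561 = 276. x_3 = 276^2 mod 561 = 441. Reached i = s−1 = 3 without hitting −1: 267 is a Miller–Rabin witness and 561 is composite.
The smallest witness among the given bases is 17.

17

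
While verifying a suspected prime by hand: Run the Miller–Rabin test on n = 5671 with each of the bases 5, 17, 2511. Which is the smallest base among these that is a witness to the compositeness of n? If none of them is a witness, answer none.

n − 1 = 5670 = 2^1 · 2835, so s = 1 and d = 2835.
Base 5: x_0 = 5^2835 mod 5671 = 4288. x_0 ∉ {1, 5670} and s = 1, so 5 is a Miller–Rabin witness and 5671 is composite.
Base 17: x_0 = 17^2835 mod 5671 = 4999. x_0 ∉ {1, 5670} and s = 1, so 17 is a Miller–Rabin witness and 5671 is composite.
Base 2511: x_0 = 2511^2835 mod 5671 = 934. x_0 ∉ {1, 5670} and s = 1, so 2511 is a Miller–Rabin witness and 5671 is composite.
The smallest witness among the given bases is 5.

5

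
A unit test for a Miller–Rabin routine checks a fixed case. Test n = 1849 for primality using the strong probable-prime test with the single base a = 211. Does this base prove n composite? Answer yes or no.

n − 1 = 1848 = 2^3 · 231, so s = 3 and d = 231.
x_0 = 211^231 mod 1849 = 128.
x_0 is neither 1 nor 1848, so continue squaring.
x_1 = 128^2 mod 1849 = 1592.
x_2 = 1592^2 mod 1849 = 1334.
Reached i = s−1 = 2 without hitting −1: 211 is a Miller–Rabin witness and 1849 is composite.

yes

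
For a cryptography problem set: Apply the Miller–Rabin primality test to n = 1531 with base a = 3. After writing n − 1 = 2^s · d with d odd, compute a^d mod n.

1530

n − 1 = 1530 = 2^1 · 765, so s = 1 and d = 765.
3^765 mod 1531 = 1530.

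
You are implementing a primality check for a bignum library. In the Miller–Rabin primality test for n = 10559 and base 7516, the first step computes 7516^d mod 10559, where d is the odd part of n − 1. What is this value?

1

n − 1 = 10558 = 2^1 · 5279, so s = 1 and d = 5279.
Repeated squaring mod 10559: 7516^1 ≡ 7516, 7516^2 ≡ 10165, 7516^4 ≡ 7410, 7516^8 ≡ 1300, 7516^16 ≡ 560, 7516^32 ≡ 7389, 7516^64 ≡ 7291, 7516^128 ≡ 4675, 7516^256 ≡ 9054, 7516^512 ≡ 5399, 7516^1024 ≡ 6361, 7516^2048 ≡ 233, 7516^4096 ≡ 1494.
5279 = 4096 + 1024 + 128 + 16 + 8 + 4 + 2 + 1, so 7516^5279 ≡ 1494·6361·4675·560·1300·7410·10165·7516 ≡ 1 (mod 10559).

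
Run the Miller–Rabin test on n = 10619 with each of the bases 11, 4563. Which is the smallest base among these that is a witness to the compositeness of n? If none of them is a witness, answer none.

11

n − 1 = 10618 = 2^1 · 5309, so s = 1 and d = 5309.
Base 11: x_0 = 11^5309 mod 10619 = 2284. x_0 ∉ {1, 10618} and s = 1, so 11 is a Miller–Rabin witness and 10619 is composite.
Base 4563: x_0 = 4563^5309 mod 10619 = 1588. x_0 ∉ {1, 10618} and s = 1, so 4563 is a Miller–Rabin witness and 10619 is composite.
The smallest witness among the given bases is 11.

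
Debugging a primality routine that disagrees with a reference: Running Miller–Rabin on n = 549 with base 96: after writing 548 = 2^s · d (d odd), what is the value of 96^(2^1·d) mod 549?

n − 1 = 548 = 2^2 · 137, so s = 2 and d = 137.
x_0 = 96^137 mod 549 = 189.
x_1 = 189^2 mod 549 = 36.

36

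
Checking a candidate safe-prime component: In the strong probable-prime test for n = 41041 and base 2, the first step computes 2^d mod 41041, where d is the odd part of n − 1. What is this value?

n − 1 = 41040 = 2^4 · 2565, so s = 4 and d = 2565.
Repeated squaring mod 41041: 2^1 ≡ 2, 2^2 ≡ 4, 2^4 ≡ 16, 2^8 ≡ 256, 2^16 ≡ 24495, 2^32 ≡ 26646, 2^64 ≡ 16, 2^128 ≡ 256, 2^256 ≡ 24495, 2^512 ≡ 26646, 2^1024 ≡ 16, 2^2048 ≡ 256.
2565 = 2048 + 512 + 4 + 1, so 2^2565 ≡ 256·26646·16·2 ≡ 27994 (mod 41041).

27994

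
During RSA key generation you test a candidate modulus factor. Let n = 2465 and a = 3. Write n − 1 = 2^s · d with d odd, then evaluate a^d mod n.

n − 1 = 2464 = 2^5 · 77, so s = 5 and d = 77.
3^77 mod 2465 = 2018.

2018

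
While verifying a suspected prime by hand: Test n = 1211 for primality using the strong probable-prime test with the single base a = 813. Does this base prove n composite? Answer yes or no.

n − 1 = 1210 = 2^1 · 605, so s = 1 and d = 605.
Repeated squaring mod 1211: 813^1 ≡ 813, 813^2 ≡ 974, 813^4 ≡ 463, 813^8 ≡ 22, 813^16 ≡ 484, 813^32 ≡ 533, 813^64 ≡ 715, 813^128 ≡ 183, 813^256 ≡ 792, 813^512 ≡ 1177.
605 = 512 + 64 + 16 + 8 + 4 + 1, so 813^605 ≡ 1177·715·484·22·463·813 ≡ 1079 (mod 1211).
x_0 = 813^605 mod 1211 = 1079.
x_0 ∉ {1, 1210} and s = 1, so 813 is a Miller–Rabin witness and 1211 is composite.

yes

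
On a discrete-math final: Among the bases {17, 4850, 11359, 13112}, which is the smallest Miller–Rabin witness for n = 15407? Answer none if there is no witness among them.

n − 1 = 15406 = 2^1 · 7703, so s = 1 and d = 7703.
Base 17: x_0 = 17^7703 mod 15407 = 8321. x_0 ∉ {1, 15406} and s = 1, so 17 is a Miller–Rabin witness and 15407 is composite.
Base 4850: x_0 = 4850^7703 mod 15407 = 5536. x_0 ∉ {1, 15406} and s = 1, so 4850 is a Miller–Rabin witness and 15407 is composite.
Base 11359: x_0 = 11359^7703 mod 15407 = 10223. x_0 ∉ {1, 15406} and s = 1, so 11359 is a Miller–Rabin witness and 15407 is composite.
Base 13112: x_0 = 13112^7703 mod 15407 = 1394. x_0 ∉ {1, 15406} and s = 1, so 13112 is a Miller–Rabin witness and 15407 is composite.
The smallest witness among the given bases is 17.

17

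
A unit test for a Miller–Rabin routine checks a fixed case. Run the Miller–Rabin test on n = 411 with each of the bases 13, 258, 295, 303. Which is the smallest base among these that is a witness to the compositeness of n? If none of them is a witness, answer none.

13

n − 1 = 410 = 2^1 · 205, so s = 1 and d = 205.
Base 13: x_0 = 13^205 mod 411 = 124. x_0 ∉ {1, 410} and s = 1, so 13 is a Miller–Rabin witness and 411 is composite.
Base 258: x_0 = 258^205 mod 411 = 258. x_0 ∉ {1, 410} and s = 1, so 258 is a Miller–Rabin witness and 411 is composite.
Base 295: x_0 = 295^205 mod 411 = 253. x_0 ∉ {1, 410} and s = 1, so 295 is a Miller–Rabin witness and 411 is composite.
Base 303: x_0 = 303^205 mod 411 = 108. x_0 ∉ {1, 410} and s = 1, so 303 is a Miller–Rabin witness and 411 is composite.
The smallest witness among the given bases is 13.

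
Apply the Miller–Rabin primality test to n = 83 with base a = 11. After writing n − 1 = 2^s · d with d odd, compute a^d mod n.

n − 1 = 82 = 2^1 · 41, so s = 1 and d = 41.
11^41 mod 83 = 1.

1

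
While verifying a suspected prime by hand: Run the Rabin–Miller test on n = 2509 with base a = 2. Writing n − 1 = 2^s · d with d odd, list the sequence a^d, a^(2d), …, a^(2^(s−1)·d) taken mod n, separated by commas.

957, 64

n − 1 = 2508 = 2^2 · 627, so s = 2 and d = 627.
x_0 = 2^627 mod 2509 = 957.
x_1 = 957^2 mod 2509 = 64.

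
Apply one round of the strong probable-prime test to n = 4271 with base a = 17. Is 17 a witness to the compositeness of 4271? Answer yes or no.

n − 1 = 4270 = 2^1 · 2135, so s = 1 and d = 2135.
x_0 = 17^2135 mod 4271 = 1.
x_0 = 1, so 17 is not a witness.

no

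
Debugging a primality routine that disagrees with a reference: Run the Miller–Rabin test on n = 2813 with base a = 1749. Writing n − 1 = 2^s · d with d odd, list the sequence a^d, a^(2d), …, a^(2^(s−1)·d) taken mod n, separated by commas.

2469, 190

n − 1 = 2812 = 2^2 · 703, so s = 2 and d = 703.
x_0 = 1749^703 mod 2813 = 2469.
x_1 = 2469^2 mod 2813 = 190.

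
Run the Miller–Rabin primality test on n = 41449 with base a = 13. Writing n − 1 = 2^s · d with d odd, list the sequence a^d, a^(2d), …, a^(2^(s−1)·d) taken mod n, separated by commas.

n − 1 = 41448 = 2^3 · 5181, so s = 3 and d = 5181.
x_0 = 13^5181 mod 41449 = 20716.
x_1 = 20716^2 mod 41449 = 31159.
x_2 = 31159^2 mod 41449 = 23354.

20716, 31159, 23354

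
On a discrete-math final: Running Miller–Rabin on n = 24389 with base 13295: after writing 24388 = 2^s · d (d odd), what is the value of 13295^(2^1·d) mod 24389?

5337

n − 1 = 24388 = 2^2 · 6097, so s = 2 and d = 6097.
Repeated squaring mod 24389: 13295^1 ≡ 13295, 13295^2 ≡ 9942, 13295^4 ≡ 19136, 13295^8 ≡ 10050, 13295^16 ≡ 7651, 13295^32 ≡ 4201, 13295^64 ≡ 15154, 13295^128 ≡ 21281, 13295^256 ≡ 1620, 13295^512 ≡ 14777, 13295^1024 ≡ 5012, 13295^2048 ≡ 23863, 13295^4096 ≡ 8397.
6097 = 4096 + 1024 + 512 + 256 + 128 + 64 + 16 + 1, so 13295^6097 ≡ 8397·5012·14777·1620·21281·15154·7651·13295 ≡ 20038 (mod 24389).
x_0 = 20038.
x_1 = 20038^2 mod 24389 = 5337.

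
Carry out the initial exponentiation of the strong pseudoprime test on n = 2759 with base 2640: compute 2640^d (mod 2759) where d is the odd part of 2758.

n − 1 = 2758 = 2^1 · 1379, so s = 1 and d = 1379.
Repeated squaring mod 2759: 2640^1 ≡ 2640, 2640^2 ≡ 366, 2640^4 ≡ 1524, 2640^8 ≡ 2257, 2640^16 ≡ 935, 2640^32 ≡ 2381, 2640^64 ≡ 2175, 2640^128 ≡ 1699, 2640^256 ≡ 687, 2640^512 ≡ 180, 2640^1024 ≡ 2051.
1379 = 1024 + 256 + 64 + 32 + 2 + 1, so 2640^1379 ≡ 2051·687·2175·2381·366·2640 ≡ 1203 (mod 2759).

1203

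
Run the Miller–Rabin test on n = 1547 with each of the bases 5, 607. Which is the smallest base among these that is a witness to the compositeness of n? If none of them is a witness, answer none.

n − 1 = 1546 = 2^1 · 773, so s = 1 and d = 773.
Base 5: x_0 = 5^773 mod 1547 = 31. x_0 ∉ {1, 1546} and s = 1, so 5 is a Miller–Rabin witness and 1547 is composite.
Base 607: x_0 = 607^773 mod 1547 = 3. x_0 ∉ {1, 1546} and s = 1, so 607 is a Miller–Rabin witness and 1547 is composite.
The smallest witness among the given bases is 5.

5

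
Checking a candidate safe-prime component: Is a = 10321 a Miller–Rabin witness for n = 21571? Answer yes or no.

n − 1 = 21570 = 2^1 · 10785, so s = 1 and d = 10785.
Repeated squaring mod 21571: 10321^1 ≡ 10321, 10321^2 ≡ 5443, 10321^4 ≡ 9266, 10321^8 ≡ 6176, 10321^16 ≡ 5448, 10321^32 ≡ 20579, 10321^64 ≡ 13369, 10321^128 ≡ 14426, 10321^256 ≡ 14039, 10321^512 ≡ 20865, 10321^1024 ≡ 2303, 10321^2048 ≡ 18914, 10321^4096 ≡ 5932, 10321^8192 ≡ 6323.
10785 = 8192 + 2048 + 512 + 32 + 1, so 10321^10785 ≡ 6323·18914·20865·20579·10321 ≡ 45 (mod 21571).
x_0 = 10321^10785 mod 21571 = 45.
x_0 ∉ {1, 21570} and s = 1, so 10321 is a Miller–Rabin witness and 21571 is composite.

yes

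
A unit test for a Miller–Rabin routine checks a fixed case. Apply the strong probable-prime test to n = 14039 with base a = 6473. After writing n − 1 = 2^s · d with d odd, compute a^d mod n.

n − 1 = 14038 = 2^1 · 7019, so s = 1 and d = 7019.
By repeated squaring, 6473^7019 ≡ 8258 (mod 14039).

8258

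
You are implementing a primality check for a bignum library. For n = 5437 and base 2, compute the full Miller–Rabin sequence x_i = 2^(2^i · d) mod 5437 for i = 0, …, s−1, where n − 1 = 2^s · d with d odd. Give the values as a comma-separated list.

4807, 5436

n − 1 = 5436 = 2^2 · 1359, so s = 2 and d = 1359.
x_0 = 2^1359 mod 5437 = 4807.
x_1 = 4807^2 mod 5437 = 5436.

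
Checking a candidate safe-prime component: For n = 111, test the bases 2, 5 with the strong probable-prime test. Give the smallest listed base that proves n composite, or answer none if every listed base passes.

2

n − 1 = 110 = 2^1 · 55, so s = 1 and d = 55.
Base 2: x_0 = 2^55 mod 111 = 35. x_0 ∉ {1, 110} and s = 1, so 2 is a Miller–Rabin witness and 111 is composite.
Base 5: x_0 = 5^55 mod 111 = 32. x_0 ∉ {1, 110} and s = 1, so 5 is a Miller–Rabin witness and 111 is composite.
The smallest witness among the given bases is 2.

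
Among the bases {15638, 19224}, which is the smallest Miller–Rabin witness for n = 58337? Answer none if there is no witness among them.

none

n − 1 = 58336 = 2^5 · 1823, so s = 5 and d = 1823.
Base 15638: x_0 = 15638^1823 mod 58337 = 1. x_0 = 1, so 15638 is not a witness.
Base 19224: x_0 = 19224^1823 mod 58337 = 15795. x_0 is neither 1 nor 58336, so continue squaring. x_1 = 15795^2 mod 58337 = 33013. x_2 = 33013^2 mod 58337 = 6335. x_3 = 6335^2 mod 58337 = 54706. x_4 = 54706^2 mod 58337 = 58336. x_4 ≡ −1, so 19224 is not a witness.
No listed base is a witness for 58337.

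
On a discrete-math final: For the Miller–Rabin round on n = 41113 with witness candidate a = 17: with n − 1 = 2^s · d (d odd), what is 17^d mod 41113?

39143

n − 1 = 41112 = 2^3 · 5139, so s = 3 and d = 5139.
Repeated squaring mod 41113: 17^1 ≡ 17, 17^2 ≡ 289, 17^4 ≡ 1295, 17^8 ≡ 32505, 17^16 ≡ 12038, 17^32 ≡ 31232, 17^64 ≡ 31899, 17^128 ≡ 40564, 17^256 ≡ 13610, 17^512 ≡ 18035, 17^1024 ≡ 16282, 17^2048 ≡ 6900, 17^4096 ≡ 1146.
5139 = 4096 + 1024 + 16 + 2 + 1, so 17^5139 ≡ 1146·16282·12038·289·17 ≡ 39143 (mod 41113).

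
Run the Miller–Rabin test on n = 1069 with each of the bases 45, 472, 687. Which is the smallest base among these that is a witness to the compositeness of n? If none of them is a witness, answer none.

n − 1 = 1068 = 2^2 · 267, so s = 2 and d = 267.
Base 45: x_0 = 45^267 mod 1069 = 1. x_0 = 1, so 45 is not a witness.
Base 472: x_0 = 472^267 mod 1069 = 820. x_0 is neither 1 nor 1068, so continue squaring. x_1 = 820^2 mod 1069 = 1068. x_1 ≡ −1, so 472 is not a witness.
Base 687: x_0 = 687^267 mod 1069 = 1068. x_0 = 1068 ≡ −1, so 687 is not a witness.
No listed base is a witness for 1069.

none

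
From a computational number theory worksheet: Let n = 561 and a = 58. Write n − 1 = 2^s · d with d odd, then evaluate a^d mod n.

n − 1 = 560 = 2^4 · 35, so s = 4 and d = 35.
58^35 mod 561 = 496.

496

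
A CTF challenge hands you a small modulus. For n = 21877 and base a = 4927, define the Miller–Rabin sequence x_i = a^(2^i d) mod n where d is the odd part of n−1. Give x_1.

n − 1 = 21876 = 2^2 · 5469, so s = 2 and d = 5469.
x_0 = 4927^5469 mod 21877 = 13538.
x_1 = 13538^2 mod 21877 = 13815.

13815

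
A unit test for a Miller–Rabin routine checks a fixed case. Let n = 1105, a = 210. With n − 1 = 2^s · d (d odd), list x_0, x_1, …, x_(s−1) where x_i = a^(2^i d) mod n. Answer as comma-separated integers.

n − 1 = 1104 = 2^4 · 69, so s = 4 and d = 69.
x_0 = 210^69 mod 1105 = 330.
x_1 = 330^2 mod 1105 = 610.
x_2 = 610^2 mod 1105 = 820.
x_3 = 820^2 mod 1105 = 560.

330, 610, 820, 560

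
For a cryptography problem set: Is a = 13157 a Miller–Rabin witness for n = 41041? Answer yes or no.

n − 1 = 41040 = 2^4 · 2565, so s = 4 and d = 2565.
Repeated squaring mod 41041: 13157^1 ≡ 13157, 13157^2 ≡ 36752, 13157^4 ≡ 9153, 13157^8 ≡ 12728, 13157^16 ≡ 13157, 13157^32 ≡ 36752, 13157^64 ≡ 9153, 13157^128 ≡ 12728, 13157^256 ≡ 13157, 13157^512 ≡ 36752, 13157^1024 ≡ 9153, 13157^2048 ≡ 12728.
2565 = 2048 + 512 + 4 + 1, so 13157^2565 ≡ 12728·36752·9153·13157 ≡ 1 (mod 41041).
x_0 = 13157^2565 mod 41041 = 1.
x_0 = 1, so 13157 is not a witness.

no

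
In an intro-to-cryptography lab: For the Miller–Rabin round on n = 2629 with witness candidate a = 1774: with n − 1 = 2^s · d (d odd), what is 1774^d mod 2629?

n − 1 = 2628 = 2^2 · 657, so s = 2 and d = 657.
1774^657 mod 2629 = 2044.

2044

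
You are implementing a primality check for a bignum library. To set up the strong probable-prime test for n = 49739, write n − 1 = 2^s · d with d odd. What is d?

24869

Halving: 49738 → 24869; 24869 is odd.
So 49738 = 2^1 · 24869.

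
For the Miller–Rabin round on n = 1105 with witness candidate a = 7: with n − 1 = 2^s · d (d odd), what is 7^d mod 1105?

827

n − 1 = 1104 = 2^4 · 69, so s = 4 and d = 69.
7^69 mod 1105 = 827.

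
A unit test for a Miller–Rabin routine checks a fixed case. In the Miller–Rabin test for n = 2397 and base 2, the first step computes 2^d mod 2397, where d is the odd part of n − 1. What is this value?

2117

n − 1 = 2396 = 2^2 · 599, so s = 2 and d = 599.
2^599 mod 2397 = 2117.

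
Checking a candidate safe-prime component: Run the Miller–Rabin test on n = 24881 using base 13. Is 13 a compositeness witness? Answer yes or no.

n − 1 = 24880 = 2^4 · 1555, so s = 4 and d = 1555.
Repeated squaring mod 24881: 13^1 ≡ 13, 13^2 ≡ 169, 13^4 ≡ 3680, 13^8 ≡ 7136, 13^16 ≡ 15970, 13^32 ≡ 10650, 13^64 ≡ 14902, 13^128 ≡ 6679, 13^256 ≡ 22289, 13^512 ≡ 594, 13^1024 ≡ 4502.
1555 = 1024 + 512 + 16 + 2 + 1, so 13^1555 ≡ 4502·594·15970·169·13 ≡ 24582 (mod 24881).
x_0 = 13^1555 mod 24881 = 24582.
x_0 is neither 1 nor 24880, so continue squaring.
x_1 = 24582^2 mod 24881 = 14758.
x_2 = 14758^2 mod 24881 = 15171.
x_3 = 15171^2 mod 24881 = 9991.
Reached i = s−1 = 3 without hitting −1: 13 is a Miller–Rabin witness and 24881 is composite.

yes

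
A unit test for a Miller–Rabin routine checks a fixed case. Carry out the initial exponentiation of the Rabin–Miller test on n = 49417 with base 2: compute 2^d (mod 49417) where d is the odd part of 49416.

n − 1 = 49416 = 2^3 · 6177, so s = 3 and d = 6177.
2^6177 mod 49417 = 1.

1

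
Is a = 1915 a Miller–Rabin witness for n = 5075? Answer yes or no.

n − 1 = 5074 = 2^1 · 2537, so s = 1 and d = 2537.
x_0 = 1915^2537 mod 5075 = 3075.
x_0 ∉ {1, 5074} and s = 1, so 1915 is a Miller–Rabin witness and 5075 is composite.

yes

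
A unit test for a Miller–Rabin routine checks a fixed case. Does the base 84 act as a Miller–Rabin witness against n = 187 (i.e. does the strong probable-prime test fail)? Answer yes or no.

yes

n − 1 = 186 = 2^1 · 93, so s = 1 and d = 93.
By repeated squaring, 84^93 ≡ 101 (mod 187).
x_0 = 84^93 mod 187 = 101.
x_0 ∉ {1, 186} and s = 1, so 84 is a Miller–Rabin witness and 187 is composite.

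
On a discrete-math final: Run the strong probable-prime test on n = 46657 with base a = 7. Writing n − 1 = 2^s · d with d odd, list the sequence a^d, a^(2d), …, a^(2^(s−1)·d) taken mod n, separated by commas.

31858, 2443, 42810, 9140, 23570, 1

n − 1 = 46656 = 2^6 · 729, so s = 6 and d = 729.
x_0 = 7^729 mod 46657 = 31858.
x_1 = 31858^2 mod 46657 = 2443.
x_2 = 2443^2 mod 46657 = 42810.
x_3 = 42810^2 mod 46657 = 9140.
x_4 = 9140^2 mod 46657 = 23570.
x_5 = 23570^2 mod 46657 = 1.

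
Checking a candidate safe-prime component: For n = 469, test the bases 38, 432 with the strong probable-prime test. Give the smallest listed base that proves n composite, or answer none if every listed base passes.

n − 1 = 468 = 2^2 · 117, so s = 2 and d = 117.
Base 38: x_0 = 38^117 mod 469 = 468. x_0 = 468 ≡ −1, so 38 is not a witness.
Base 432: x_0 = 432^117 mod 469 = 468. x_0 = 468 ≡ −1, so 432 is not a witness.
No listed base is a witness for 469.

none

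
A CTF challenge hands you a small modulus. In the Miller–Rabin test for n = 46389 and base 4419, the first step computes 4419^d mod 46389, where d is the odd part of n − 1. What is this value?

44181

n − 1 = 46388 = 2^2 · 11597, so s = 2 and d = 11597.
4419^11597 mod 46389 = 44181.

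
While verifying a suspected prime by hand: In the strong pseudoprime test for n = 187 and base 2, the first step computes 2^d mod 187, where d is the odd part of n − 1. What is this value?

n − 1 = 186 = 2^1 · 93, so s = 1 and d = 93.
Repeated squaring mod 187: 2^1 ≡ 2, 2^2 ≡ 4, 2^4 ≡ 16, 2^8 ≡ 69, 2^16 ≡ 86, 2^32 ≡ 103, 2^64 ≡ 137.
93 = 64 + 16 + 8 + 4 + 1, so 2^93 ≡ 137·86·69·16·2 ≡ 151 (mod 187).

151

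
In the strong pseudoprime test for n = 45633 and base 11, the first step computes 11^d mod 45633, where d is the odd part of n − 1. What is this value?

3929

n − 1 = 45632 = 2^6 · 713, so s = 6 and d = 713.
Repeated squaring mod 45633: 11^1 ≡ 11, 11^2 ≡ 121, 11^4 ≡ 14641, 11^8 ≡ 20680, 11^16 ≡ 35557, 11^32 ≡ 37984, 11^64 ≡ 5695, 11^128 ≡ 33595, 11^256 ≡ 28669, 11^512 ≡ 15598.
713 = 512 + 128 + 64 + 8 + 1, so 11^713 ≡ 15598·33595·5695·20680·11 ≡ 3929 (mod 45633).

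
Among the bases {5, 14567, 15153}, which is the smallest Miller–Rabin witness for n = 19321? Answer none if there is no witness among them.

n − 1 = 19320 = 2^3 · 2415, so s = 3 and d = 2415.
Base 5: x_0 = 5^2415 mod 19321 = 18627. x_0 is neither 1 nor 19320, so continue squaring. x_1 = 18627^2 mod 19321 = 17932. x_2 = 17932^2 mod 19321 = 16542. Reached i = s−1 = 2 without hitting −1: 5 is a Miller–Rabin witness and 19321 is composite.
Base 14567: x_0 = 14567^2415 mod 19321 = 19181. x_0 is neither 1 nor 19320, so continue squaring. x_1 = 19181^2 mod 19321 = 279. x_2 = 279^2 mod 19321 = 557. Reached i = s−1 = 2 without hitting −1: 14567 is a Miller–Rabin witness and 19321 is composite.
Base 15153: x_0 = 15153^2415 mod 19321 = 16123. x_0 is neither 1 nor 19320, so continue squaring. x_1 = 16123^2 mod 19321 = 6395. x_2 = 6395^2 mod 19321 = 12789. Reached i = s−1 = 2 without hitting −1: 15153 is a Miller–Rabin witness and 19321 is composite.
The smallest witness among the given bases is 5.

5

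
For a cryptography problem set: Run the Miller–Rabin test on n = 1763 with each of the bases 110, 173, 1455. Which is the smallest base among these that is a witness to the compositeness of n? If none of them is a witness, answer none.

110

n − 1 = 1762 = 2^1 · 881, so s = 1 and d = 881.
Base 110: x_0 = 110^881 mod 1763 = 1299. x_0 ∉ {1, 1762} and s = 1, so 110 is a Miller–Rabin witness and 1763 is composite.
Base 173: x_0 = 173^881 mod 1763 = 173. x_0 ∉ {1, 1762} and s = 1, so 173 is a Miller–Rabin witness and 1763 is composite.
Base 1455: x_0 = 1455^881 mod 1763 = 307. x_0 ∉ {1, 1762} and s = 1, so 1455 is a Miller–Rabin witness and 1763 is composite.
The smallest witness among the given bases is 110.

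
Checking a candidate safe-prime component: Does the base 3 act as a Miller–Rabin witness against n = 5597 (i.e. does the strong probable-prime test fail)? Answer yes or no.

yes

n − 1 = 5596 = 2^2 · 1399, so s = 2 and d = 1399.
x_0 = 3^1399 mod 5597 = 3345.
x_0 is neither 1 nor 5596, so continue squaring.
x_1 = 3345^2 mod 5597 = 622.
Reached i = s−1 = 1 without hitting −1: 3 is a Miller–Rabin witness and 5597 is composite.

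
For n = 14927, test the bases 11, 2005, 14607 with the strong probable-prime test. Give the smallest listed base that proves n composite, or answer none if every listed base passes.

n − 1 = 14926 = 2^1 · 7463, so s = 1 and d = 7463.
Base 11: x_0 = 11^7463 mod 14927 = 3179. x_0 ∉ {1, 14926} and s = 1, so 11 is a Miller–Rabin witness and 14927 is composite.
Base 2005: x_0 = 2005^7463 mod 14927 = 8200. x_0 ∉ {1, 14926} and s = 1, so 2005 is a Miller–Rabin witness and 14927 is composite.
Base 14607: x_0 = 14607^7463 mod 14927 = 4586. x_0 ∉ {1, 14926} and s = 1, so 14607 is a Miller–Rabin witness and 14927 is composite.
The smallest witness among the given bases is 11.

11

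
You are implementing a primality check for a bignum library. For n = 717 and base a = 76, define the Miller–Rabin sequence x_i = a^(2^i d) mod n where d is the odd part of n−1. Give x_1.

n − 1 = 716 = 2^2 · 179, so s = 2 and d = 179.
By repeated squaring, 76^179 ≡ 616 (mod 717).
x_0 = 616.
x_1 = 616^2 mod 717 = 163.

163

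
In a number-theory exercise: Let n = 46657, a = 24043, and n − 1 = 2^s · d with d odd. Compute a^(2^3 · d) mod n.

n − 1 = 46656 = 2^6 · 729, so s = 6 and d = 729.
x_0 = 24043^729 mod 46657 = 369.
x_1 = 369^2 mod 46657 = 42847.
x_2 = 42847^2 mod 46657 = 5773.
x_3 = 5773^2 mod 46657 = 14431.

14431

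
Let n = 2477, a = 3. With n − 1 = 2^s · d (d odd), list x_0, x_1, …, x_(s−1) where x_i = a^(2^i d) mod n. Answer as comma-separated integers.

915, 2476

n − 1 = 2476 = 2^2 · 619, so s = 2 and d = 619.
x_0 = 3^619 mod 2477 = 915.
x_1 = 915^2 mod 2477 = 2476.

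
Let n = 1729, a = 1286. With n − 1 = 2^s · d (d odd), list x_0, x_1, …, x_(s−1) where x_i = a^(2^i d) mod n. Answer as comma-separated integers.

n − 1 = 1728 = 2^6 · 27, so s = 6 and d = 27.
x_0 = 1286^27 mod 1729 = 1728.
x_1 = 1728^2 mod 1729 = 1.
x_2 = 1^2 mod 1729 = 1.
x_3 = 1^2 mod 1729 = 1.
x_4 = 1^2 mod 1729 = 1.
x_5 = 1^2 mod 1729 = 1.

1728, 1, 1, 1, 1, 1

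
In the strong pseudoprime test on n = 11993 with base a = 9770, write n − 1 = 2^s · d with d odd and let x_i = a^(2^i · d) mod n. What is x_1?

n − 1 = 11992 = 2^3 · 1499, so s = 3 and d = 1499.
x_0 = 9770^1499 mod 11993 = 9228.
x_1 = 9228^2 mod 11993 = 5684.

5684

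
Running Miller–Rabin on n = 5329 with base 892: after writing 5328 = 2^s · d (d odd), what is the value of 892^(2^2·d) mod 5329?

n − 1 = 5328 = 2^4 · 333, so s = 4 and d = 333.
x_0 = 892^333 mod 5329 = 4600.
x_1 = 4600^2 mod 5329 = 3870.
x_2 = 3870^2 mod 5329 = 2410.

2410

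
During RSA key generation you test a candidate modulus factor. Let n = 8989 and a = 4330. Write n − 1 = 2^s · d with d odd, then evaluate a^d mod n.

2824

n − 1 = 8988 = 2^2 · 2247, so s = 2 and d = 2247.
Repeated squaring mod 8989: 4330^1 ≡ 4330, 4330^2 ≡ 6835, 4330^4 ≡ 1392, 4330^8 ≡ 5029, 4330^16 ≡ 4784, 4330^32 ≡ 662, 4330^64 ≡ 6772, 4330^128 ≡ 7095, 4330^256 ≡ 625, 4330^512 ≡ 4098, 4330^1024 ≡ 2152, 4330^2048 ≡ 1769.
2247 = 2048 + 128 + 64 + 4 + 2 + 1, so 4330^2247 ≡ 1769·7095·6772·1392·6835·4330 ≡ 2824 (mod 8989).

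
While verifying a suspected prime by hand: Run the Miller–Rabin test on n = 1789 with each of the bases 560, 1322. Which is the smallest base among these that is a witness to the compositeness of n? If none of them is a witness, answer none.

none

n − 1 = 1788 = 2^2 · 447, so s = 2 and d = 447.
Base 560: x_0 = 560^447 mod 1789 = 1. x_0 = 1, so 560 is not a witness.
Base 1322: x_0 = 1322^447 mod 1789 = 1788. x_0 = 1788 ≡ −1, so 1322 is not a witness.
No listed base is a witness for 1789.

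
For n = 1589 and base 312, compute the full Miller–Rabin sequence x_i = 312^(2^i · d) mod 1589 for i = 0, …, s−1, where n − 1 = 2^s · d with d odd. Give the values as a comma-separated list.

1327, 317

n − 1 = 1588 = 2^2 · 397, so s = 2 and d = 397.
x_0 = 312^397 mod 1589 = 1327.
x_1 = 1327^2 mod 1589 = 317.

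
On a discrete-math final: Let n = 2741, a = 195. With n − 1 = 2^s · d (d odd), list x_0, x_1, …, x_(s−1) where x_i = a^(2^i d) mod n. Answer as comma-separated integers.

n − 1 = 2740 = 2^2 · 685, so s = 2 and d = 685.
x_0 = 195^685 mod 2741 = 1.
x_1 = 1^2 mod 2741 = 1.

1, 1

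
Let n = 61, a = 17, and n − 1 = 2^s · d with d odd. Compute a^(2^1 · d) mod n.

60

n − 1 = 60 = 2^2 · 15, so s = 2 and d = 15.
Repeated squaring mod 61: 17^1 ≡ 17, 17^2 ≡ 45, 17^4 ≡ 12, 17^8 ≡ 22.
15 = 8 + 4 + 2 + 1, so 17^15 ≡ 22·12·45·17 ≡ 50 (mod 61).
x_0 = 50.
x_1 = 50^2 mod 61 = 60.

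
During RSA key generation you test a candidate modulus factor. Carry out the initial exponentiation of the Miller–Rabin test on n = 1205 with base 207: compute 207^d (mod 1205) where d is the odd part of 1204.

n − 1 = 1204 = 2^2 · 301, so s = 2 and d = 301.
Repeated squaring mod 1205: 207^1 ≡ 207, 207^2 ≡ 674, 207^4 ≡ 1196, 207^8 ≡ 81, 207^16 ≡ 536, 207^32 ≡ 506, 207^64 ≡ 576, 207^128 ≡ 401, 207^256 ≡ 536.
301 = 256 + 32 + 8 + 4 + 1, so 207^301 ≡ 536·506·81·1196·207 ≡ 7 (mod 1205).

7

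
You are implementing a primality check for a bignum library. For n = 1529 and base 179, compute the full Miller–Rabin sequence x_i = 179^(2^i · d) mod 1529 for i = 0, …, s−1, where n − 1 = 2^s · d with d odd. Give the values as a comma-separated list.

n − 1 = 1528 = 2^3 · 191, so s = 3 and d = 191.
x_0 = 179^191 mod 1529 = 388.
x_1 = 388^2 mod 1529 = 702.
x_2 = 702^2 mod 1529 = 466.

388, 702, 466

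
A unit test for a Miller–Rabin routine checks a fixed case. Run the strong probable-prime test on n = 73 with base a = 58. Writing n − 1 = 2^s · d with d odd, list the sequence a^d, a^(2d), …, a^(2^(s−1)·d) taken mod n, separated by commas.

n − 1 = 72 = 2^3 · 9, so s = 3 and d = 9.
x_0 = 58^9 mod 73 = 51.
x_1 = 51^2 mod 73 = 46.
x_2 = 46^2 mod 73 = 72.

51, 46, 72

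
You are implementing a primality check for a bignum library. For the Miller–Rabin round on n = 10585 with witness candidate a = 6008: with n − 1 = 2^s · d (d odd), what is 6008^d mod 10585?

9772

n − 1 = 10584 = 2^3 · 1323, so s = 3 and d = 1323.
6008^1323 mod 10585 = 9772.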